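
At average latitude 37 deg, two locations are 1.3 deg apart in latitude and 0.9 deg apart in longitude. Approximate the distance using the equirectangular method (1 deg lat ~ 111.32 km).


dlat_km = 1.3 * 111.32 = 144.716
dlon_km = 0.9 * 111.32 * cos(37) ≈ 80.014
dist = sqrt(144.716^2 + 80.014^2) ≈ 165.4 km

165.4 km


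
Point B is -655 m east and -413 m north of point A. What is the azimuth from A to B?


az = atan2(-655, -413) = -122.2 deg
adjusted to 0-360: 237.8 degrees

237.8 degrees


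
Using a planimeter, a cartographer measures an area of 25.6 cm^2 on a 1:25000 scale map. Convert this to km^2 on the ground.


ground_area = 25.6 * (25000/100)^2 = 1600000.0 m^2 = 1.6 km^2

1.6 km^2


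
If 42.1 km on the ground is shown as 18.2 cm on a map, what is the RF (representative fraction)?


ground = 42.1 km = 4210000 cm; RF denominator = ground / map = 4210000 / 18.2 ≈ 231319; RF = 1:231319

1:231319


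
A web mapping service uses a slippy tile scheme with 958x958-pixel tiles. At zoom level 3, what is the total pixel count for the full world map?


tiles per axis = 2^3 = 8
total tiles = 8^2 = 64
pixels per axis = 8 * 958 = 7664
total pixels = 7664^2 = 58736896

58736896 pixels


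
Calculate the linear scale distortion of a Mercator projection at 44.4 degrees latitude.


SF = 1 / cos(44.4) = 1 / 0.714473 = 1.4

1.4


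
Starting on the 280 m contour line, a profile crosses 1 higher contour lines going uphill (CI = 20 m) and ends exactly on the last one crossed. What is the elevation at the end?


elevation = 280 + 1 * 20 = 300 m

300 m


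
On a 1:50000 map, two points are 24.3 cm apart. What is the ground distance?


ground = 24.3 cm * 50000 / 100 = 12150.0 m = 12.15 km

12.15 km


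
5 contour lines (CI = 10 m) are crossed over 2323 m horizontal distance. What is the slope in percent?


elevation change = 5 * 10 = 50 m
slope = 50 / 2323 * 100 = 2.2%

2.2%


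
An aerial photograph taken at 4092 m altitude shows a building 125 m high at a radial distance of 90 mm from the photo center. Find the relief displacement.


d = h * r / H = 125 * 90 / 4092 = 2.75 mm

2.75 mm


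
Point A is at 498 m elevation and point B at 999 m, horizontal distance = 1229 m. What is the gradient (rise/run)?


gradient = (999 - 498) / 1229 = 501 / 1229 = 0.4076

0.4076


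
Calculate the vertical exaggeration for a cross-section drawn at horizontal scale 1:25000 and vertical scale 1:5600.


VE = horizontal_scale / vertical_scale = 25000 / 5600 ≈ 4.5

4.5x


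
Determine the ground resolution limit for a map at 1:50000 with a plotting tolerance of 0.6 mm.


ground = 0.6 mm * 50000 / 1000 = 30.0 m

30.0 m


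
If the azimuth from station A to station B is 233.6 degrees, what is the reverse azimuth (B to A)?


back azimuth = (233.6 + 180) mod 360 = 53.6 degrees

53.6 degrees


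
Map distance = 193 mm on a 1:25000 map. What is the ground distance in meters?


ground = 193 mm * 25000 / 1000 = 4825.0 m

4825.0 m


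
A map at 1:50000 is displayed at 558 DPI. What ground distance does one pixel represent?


pixel_cm = 2.54 / 558 ≈ 0.004552 cm
ground = pixel_cm * 50000 / 100 = 2.54 * 50000 / (558 * 100) = 127000 / 55800 ≈ 2.28 m

2.28 m


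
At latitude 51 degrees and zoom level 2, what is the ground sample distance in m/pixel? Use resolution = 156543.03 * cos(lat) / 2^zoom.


res = 156543.03 * cos(51) / 2^2 = 156543.03 * 0.62932039 / 4 = 24628.93 m/pixel

24628.93 m/pixel


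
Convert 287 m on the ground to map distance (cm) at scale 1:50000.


map_cm = 287 * 100 / 50000 = 0.574 cm ≈ 0.57 cm

0.57 cm


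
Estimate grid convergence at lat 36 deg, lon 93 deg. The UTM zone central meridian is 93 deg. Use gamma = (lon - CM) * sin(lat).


gamma = (93 - 93) * sin(36) = 0 * 0.587785 = 0.0 degrees

0.0 degrees


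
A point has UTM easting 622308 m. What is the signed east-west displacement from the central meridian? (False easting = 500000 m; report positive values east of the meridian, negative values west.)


displacement = 622308 - 500000 = 122308 m

122308 m


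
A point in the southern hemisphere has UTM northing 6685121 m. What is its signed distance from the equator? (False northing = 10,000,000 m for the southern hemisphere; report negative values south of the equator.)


For southern: actual = 6685121 - 10000000 = -3314879 m

-3314879 m


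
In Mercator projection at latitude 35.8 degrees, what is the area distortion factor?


area_distortion = 1/cos^2(35.8) = 1.52

1.52


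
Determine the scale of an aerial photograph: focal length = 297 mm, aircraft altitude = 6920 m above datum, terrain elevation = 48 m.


scale = f / (H - h) = 297 mm / 6872 m = 297 / 6872000 = 1:23138

1:23138


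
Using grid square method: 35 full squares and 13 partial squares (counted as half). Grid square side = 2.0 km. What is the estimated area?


effective squares = 35 + 13 * 0.5 = 41.5
area = 41.5 * 4.0 = 166.0 km^2

166.0 km^2


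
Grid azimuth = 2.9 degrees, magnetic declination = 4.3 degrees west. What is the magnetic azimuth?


magnetic azimuth = grid azimuth - declination (east +ve)
mag_az = 2.9 - -4.3 = 7.2 degrees

7.2 degrees


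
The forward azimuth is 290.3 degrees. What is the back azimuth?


back azimuth = (290.3 + 180) mod 360 = 110.3 degrees

110.3 degrees


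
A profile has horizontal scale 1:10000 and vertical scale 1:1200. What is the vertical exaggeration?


VE = horizontal_scale / vertical_scale = 10000 / 1200 ≈ 8.3

8.3x


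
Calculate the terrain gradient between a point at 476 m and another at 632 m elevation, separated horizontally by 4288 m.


gradient = (632 - 476) / 4288 = 156 / 4288 = 0.0364

0.0364


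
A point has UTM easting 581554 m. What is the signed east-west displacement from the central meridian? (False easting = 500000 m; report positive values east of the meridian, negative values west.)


displacement = 581554 - 500000 = 81554 m

81554 m


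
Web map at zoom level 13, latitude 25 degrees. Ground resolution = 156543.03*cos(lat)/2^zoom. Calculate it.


res = 156543.03 * cos(25) / 2^13 = 156543.03 * 0.90630779 / 8192 = 17.32 m/pixel

17.32 m/pixel


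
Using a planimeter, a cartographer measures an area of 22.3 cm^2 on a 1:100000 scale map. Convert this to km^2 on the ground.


ground_area = 22.3 * (100000/100)^2 = 22300000.0 m^2 = 22.3 km^2

22.3 km^2


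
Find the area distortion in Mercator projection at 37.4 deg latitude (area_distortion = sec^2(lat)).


area_distortion = 1/cos^2(37.4) = 1.585

1.585


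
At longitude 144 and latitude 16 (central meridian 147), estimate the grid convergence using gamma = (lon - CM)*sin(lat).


gamma = (144 - 147) * sin(16) = -3 * 0.275637 = -0.827 degrees

-0.827 degrees


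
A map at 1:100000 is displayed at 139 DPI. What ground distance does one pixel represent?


pixel_cm = 2.54 / 139 ≈ 0.018273 cm
ground = pixel_cm * 100000 / 100 = 2.54 * 100000 / (139 * 100) = 254000 / 13900 ≈ 18.27 m

18.27 m


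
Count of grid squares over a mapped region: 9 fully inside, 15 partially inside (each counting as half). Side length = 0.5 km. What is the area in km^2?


effective squares = 9 + 15 * 0.5 = 16.5
area = 16.5 * 0.25 = 4.125 km^2

4.125 km^2


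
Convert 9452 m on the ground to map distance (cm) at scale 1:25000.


map_cm = 9452 * 100 / 25000 = 37.808 cm ≈ 37.81 cm

37.81 cm


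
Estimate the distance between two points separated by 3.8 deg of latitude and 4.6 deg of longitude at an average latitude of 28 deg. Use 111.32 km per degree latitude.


dlat_km = 3.8 * 111.32 = 423.016
dlon_km = 4.6 * 111.32 * cos(28) ≈ 452.133
dist = sqrt(423.016^2 + 452.133^2) ≈ 619.2 km

619.2 km


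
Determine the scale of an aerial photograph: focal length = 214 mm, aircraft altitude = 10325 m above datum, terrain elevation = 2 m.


scale = f / (H - h) = 214 mm / 10323 m = 214 / 10323000 = 1:48238

1:48238


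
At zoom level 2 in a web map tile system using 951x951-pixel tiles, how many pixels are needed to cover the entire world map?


tiles per axis = 2^2 = 4
total tiles = 4^2 = 16
pixels per axis = 4 * 951 = 3804
total pixels = 3804^2 = 14470416

14470416 pixels


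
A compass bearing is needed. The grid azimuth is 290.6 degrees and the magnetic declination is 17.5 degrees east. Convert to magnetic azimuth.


magnetic azimuth = grid azimuth - declination (east +ve)
mag_az = 290.6 - 17.5 = 273.1 degrees

273.1 degrees


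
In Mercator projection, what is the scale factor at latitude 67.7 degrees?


SF = 1 / cos(67.7) = 1 / 0.379456 = 2.635

2.635


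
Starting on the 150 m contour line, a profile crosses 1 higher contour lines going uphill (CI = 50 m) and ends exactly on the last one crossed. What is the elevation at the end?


elevation = 150 + 1 * 50 = 200 m

200 m


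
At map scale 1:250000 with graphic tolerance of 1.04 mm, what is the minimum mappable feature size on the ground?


ground = 1.04 mm * 250000 / 1000 = 260.0 m

260.0 m


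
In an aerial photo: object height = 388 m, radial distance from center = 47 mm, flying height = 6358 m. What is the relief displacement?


d = h * r / H = 388 * 47 / 6358 = 2.87 mm

2.87 mm


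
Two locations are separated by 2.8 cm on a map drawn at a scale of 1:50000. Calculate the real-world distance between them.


ground = 2.8 cm * 50000 / 100 = 1400.0 m = 1.4 km

1.4 km


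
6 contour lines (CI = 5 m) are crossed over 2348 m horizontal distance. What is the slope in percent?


elevation change = 6 * 5 = 30 m
slope = 30 / 2348 * 100 = 1.3%

1.3%


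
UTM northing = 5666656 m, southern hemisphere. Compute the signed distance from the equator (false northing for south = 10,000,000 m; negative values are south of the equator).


For southern: actual = 5666656 - 10000000 = -4333344 m

-4333344 m


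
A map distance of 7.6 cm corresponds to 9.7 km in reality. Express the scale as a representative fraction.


ground = 9.7 km = 970000 cm; RF denominator = ground / map = 970000 / 7.6 ≈ 127632; RF = 1:127632

1:127632


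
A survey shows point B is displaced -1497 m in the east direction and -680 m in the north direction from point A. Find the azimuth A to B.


az = atan2(-1497, -680) = -114.4 deg
adjusted to 0-360: 245.6 degrees

245.6 degrees


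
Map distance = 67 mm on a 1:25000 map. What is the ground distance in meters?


ground = 67 mm * 25000 / 1000 = 1675.0 m

1675.0 m


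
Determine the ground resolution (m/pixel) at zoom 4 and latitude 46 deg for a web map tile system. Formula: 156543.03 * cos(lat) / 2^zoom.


res = 156543.03 * cos(46) / 2^4 = 156543.03 * 0.69465837 / 16 = 6796.5 m/pixel

6796.5 m/pixel


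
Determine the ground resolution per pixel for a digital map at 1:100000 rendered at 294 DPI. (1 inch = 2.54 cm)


pixel_cm = 2.54 / 294 ≈ 0.008639 cm
ground = pixel_cm * 100000 / 100 = 2.54 * 100000 / (294 * 100) = 254000 / 29400 ≈ 8.64 m

8.64 m


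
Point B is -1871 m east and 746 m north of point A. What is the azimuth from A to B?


az = atan2(-1871, 746) = -68.3 deg
adjusted to 0-360: 291.7 degrees

291.7 degrees


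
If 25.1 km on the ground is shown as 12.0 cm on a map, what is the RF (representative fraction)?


ground = 25.1 km = 2510000 cm; RF denominator = ground / map = 2510000 / 12.0 ≈ 209167; RF = 1:209167

1:209167


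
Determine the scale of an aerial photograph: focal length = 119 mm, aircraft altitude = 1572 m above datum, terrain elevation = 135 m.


scale = f / (H - h) = 119 mm / 1437 m = 119 / 1437000 = 1:12076

1:12076


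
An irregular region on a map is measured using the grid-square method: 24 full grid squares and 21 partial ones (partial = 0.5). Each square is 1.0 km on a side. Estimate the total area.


effective squares = 24 + 21 * 0.5 = 34.5
area = 34.5 * 1.0 = 34.5 km^2

34.5 km^2


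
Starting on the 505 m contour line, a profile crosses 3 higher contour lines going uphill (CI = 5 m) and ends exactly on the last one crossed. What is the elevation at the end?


elevation = 505 + 3 * 5 = 520 m

520 m


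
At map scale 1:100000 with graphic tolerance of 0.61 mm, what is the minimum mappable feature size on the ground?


ground = 0.61 mm * 100000 / 1000 = 61.0 m

61.0 m


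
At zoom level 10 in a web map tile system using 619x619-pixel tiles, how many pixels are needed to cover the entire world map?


tiles per axis = 2^10 = 1024
total tiles = 1024^2 = 1048576
pixels per axis = 1024 * 619 = 633856
total pixels = 633856^2 = 401773428736

401773428736 pixels


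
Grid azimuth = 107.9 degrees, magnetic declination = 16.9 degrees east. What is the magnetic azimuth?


magnetic azimuth = grid azimuth - declination (east +ve)
mag_az = 107.9 - 16.9 = 91.0 degrees

91.0 degrees


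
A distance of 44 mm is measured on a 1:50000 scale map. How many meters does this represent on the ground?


ground = 44 mm * 50000 / 1000 = 2200.0 m

2200.0 m


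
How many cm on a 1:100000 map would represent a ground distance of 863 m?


map_cm = 863 * 100 / 100000 = 0.863 cm ≈ 0.86 cm

0.86 cm


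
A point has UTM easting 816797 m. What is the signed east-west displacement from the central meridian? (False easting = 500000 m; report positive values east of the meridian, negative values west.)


displacement = 816797 - 500000 = 316797 m

316797 m


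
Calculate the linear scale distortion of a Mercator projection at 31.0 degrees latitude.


SF = 1 / cos(31.0) = 1 / 0.857167 = 1.167

1.167


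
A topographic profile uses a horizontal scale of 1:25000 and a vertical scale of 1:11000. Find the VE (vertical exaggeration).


VE = horizontal_scale / vertical_scale = 25000 / 11000 ≈ 2.3

2.3x


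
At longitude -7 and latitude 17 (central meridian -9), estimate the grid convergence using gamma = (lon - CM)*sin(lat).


gamma = (-7 - -9) * sin(17) = 2 * 0.292372 = 0.585 degrees

0.585 degrees


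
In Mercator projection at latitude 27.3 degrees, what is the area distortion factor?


area_distortion = 1/cos^2(27.3) = 1.266

1.266


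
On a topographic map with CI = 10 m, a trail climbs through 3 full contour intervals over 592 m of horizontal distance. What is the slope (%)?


elevation change = 3 * 10 = 30 m
slope = 30 / 592 * 100 = 5.1%

5.1%


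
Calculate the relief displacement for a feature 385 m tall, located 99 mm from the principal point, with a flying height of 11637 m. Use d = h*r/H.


d = h * r / H = 385 * 99 / 11637 = 3.28 mm

3.28 mm


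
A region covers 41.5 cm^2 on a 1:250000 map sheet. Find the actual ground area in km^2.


ground_area = 41.5 * (250000/100)^2 = 259375000.0 m^2 = 259.375 km^2

259.375 km^2


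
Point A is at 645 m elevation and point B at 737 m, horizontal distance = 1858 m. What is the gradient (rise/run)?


gradient = (737 - 645) / 1858 = 92 / 1858 = 0.0495

0.0495


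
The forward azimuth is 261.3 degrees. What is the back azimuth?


back azimuth = (261.3 + 180) mod 360 = 81.3 degrees

81.3 degrees


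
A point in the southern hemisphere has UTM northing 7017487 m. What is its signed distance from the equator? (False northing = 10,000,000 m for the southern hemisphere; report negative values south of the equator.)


For southern: actual = 7017487 - 10000000 = -2982513 m

-2982513 m


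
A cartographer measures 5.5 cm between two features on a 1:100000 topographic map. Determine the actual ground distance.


ground = 5.5 cm * 100000 / 100 = 5500.0 m = 5.5 km

5.5 km


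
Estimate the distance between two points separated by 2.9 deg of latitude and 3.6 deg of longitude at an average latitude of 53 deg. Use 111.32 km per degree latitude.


dlat_km = 2.9 * 111.32 = 322.828
dlon_km = 3.6 * 111.32 * cos(53) ≈ 241.179
dist = sqrt(322.828^2 + 241.179^2) ≈ 403.0 km

403.0 km


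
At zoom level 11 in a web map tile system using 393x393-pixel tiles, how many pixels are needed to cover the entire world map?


tiles per axis = 2^11 = 2048
total tiles = 2048^2 = 4194304
pixels per axis = 2048 * 393 = 804864
total pixels = 804864^2 = 647806058496

647806058496 pixels


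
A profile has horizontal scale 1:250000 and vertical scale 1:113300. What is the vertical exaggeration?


VE = horizontal_scale / vertical_scale = 250000 / 113300 ≈ 2.2

2.2x


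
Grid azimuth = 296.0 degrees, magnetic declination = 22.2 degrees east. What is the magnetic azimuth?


magnetic azimuth = grid azimuth - declination (east +ve)
mag_az = 296.0 - 22.2 = 273.8 degrees

273.8 degrees


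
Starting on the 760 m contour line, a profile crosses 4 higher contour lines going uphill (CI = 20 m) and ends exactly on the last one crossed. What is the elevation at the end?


elevation = 760 + 4 * 20 = 840 m

840 m


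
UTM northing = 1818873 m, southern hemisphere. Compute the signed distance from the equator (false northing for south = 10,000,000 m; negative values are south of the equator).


For southern: actual = 1818873 - 10000000 = -8181127 m

-8181127 m


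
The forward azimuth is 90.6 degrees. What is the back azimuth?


back azimuth = (90.6 + 180) mod 360 = 270.6 degrees

270.6 degrees


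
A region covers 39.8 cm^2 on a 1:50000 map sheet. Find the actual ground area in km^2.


ground_area = 39.8 * (50000/100)^2 = 9950000.0 m^2 = 9.95 km^2

9.95 km^2


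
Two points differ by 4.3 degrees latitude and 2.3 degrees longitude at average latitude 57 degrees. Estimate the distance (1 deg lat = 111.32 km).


dlat_km = 4.3 * 111.32 = 478.676
dlon_km = 2.3 * 111.32 * cos(57) ≈ 139.447
dist = sqrt(478.676^2 + 139.447^2) ≈ 498.6 km

498.6 km


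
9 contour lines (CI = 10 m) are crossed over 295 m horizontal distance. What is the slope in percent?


elevation change = 9 * 10 = 90 m
slope = 90 / 295 * 100 = 30.5%

30.5%


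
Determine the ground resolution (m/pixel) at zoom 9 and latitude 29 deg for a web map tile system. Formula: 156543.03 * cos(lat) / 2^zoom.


res = 156543.03 * cos(29) / 2^9 = 156543.03 * 0.87461971 / 512 = 267.41 m/pixel

267.41 m/pixel


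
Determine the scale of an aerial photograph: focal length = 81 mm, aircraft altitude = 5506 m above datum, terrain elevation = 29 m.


scale = f / (H - h) = 81 mm / 5477 m = 81 / 5477000 = 1:67617

1:67617


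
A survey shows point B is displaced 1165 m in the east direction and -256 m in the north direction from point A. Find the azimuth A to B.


az = atan2(1165, -256) = 102.4 deg
adjusted to 0-360: 102.4 degrees

102.4 degrees


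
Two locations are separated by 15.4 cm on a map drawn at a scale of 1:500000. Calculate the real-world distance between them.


ground = 15.4 cm * 500000 / 100 = 77000.0 m = 77.0 km

77.0 km


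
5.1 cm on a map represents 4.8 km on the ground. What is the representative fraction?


ground = 4.8 km = 480000 cm; RF denominator = ground / map = 480000 / 5.1 ≈ 94118; RF = 1:94118

1:94118


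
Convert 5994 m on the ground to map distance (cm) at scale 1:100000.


map_cm = 5994 * 100 / 100000 = 5.994 cm ≈ 5.99 cm

5.99 cm


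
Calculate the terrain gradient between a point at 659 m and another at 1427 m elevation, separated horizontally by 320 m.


gradient = (1427 - 659) / 320 = 768 / 320 = 2.4

2.4


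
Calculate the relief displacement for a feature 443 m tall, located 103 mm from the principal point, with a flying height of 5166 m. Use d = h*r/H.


d = h * r / H = 443 * 103 / 5166 = 8.83 mm

8.83 mm


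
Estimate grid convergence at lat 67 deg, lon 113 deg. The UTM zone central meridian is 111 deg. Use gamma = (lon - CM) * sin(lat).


gamma = (113 - 111) * sin(67) = 2 * 0.920505 = 1.841 degrees

1.841 degrees


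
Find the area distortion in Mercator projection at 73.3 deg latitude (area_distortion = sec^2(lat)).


area_distortion = 1/cos^2(73.3) = 12.11

12.11


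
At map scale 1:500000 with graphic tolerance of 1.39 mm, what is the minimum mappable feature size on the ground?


ground = 1.39 mm * 500000 / 1000 = 695.0 m

695.0 m


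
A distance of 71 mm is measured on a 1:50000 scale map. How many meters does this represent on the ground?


ground = 71 mm * 50000 / 1000 = 3550.0 m

3550.0 m


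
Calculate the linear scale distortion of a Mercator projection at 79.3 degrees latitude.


SF = 1 / cos(79.3) = 1 / 0.185667 = 5.386

5.386


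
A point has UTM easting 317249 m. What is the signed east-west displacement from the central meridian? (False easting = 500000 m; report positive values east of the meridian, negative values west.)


displacement = 317249 - 500000 = -182751 m

-182751 m


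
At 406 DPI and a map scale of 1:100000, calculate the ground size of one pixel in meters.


pixel_cm = 2.54 / 406 ≈ 0.006256 cm
ground = pixel_cm * 100000 / 100 = 2.54 * 100000 / (406 * 100) = 254000 / 40600 ≈ 6.26 m

6.26 m


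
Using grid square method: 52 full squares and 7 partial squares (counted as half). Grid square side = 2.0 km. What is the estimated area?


effective squares = 52 + 7 * 0.5 = 55.5
area = 55.5 * 4.0 = 222.0 km^2

222.0 km^2


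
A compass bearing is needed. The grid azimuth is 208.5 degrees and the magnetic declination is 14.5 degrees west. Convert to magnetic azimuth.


magnetic azimuth = grid azimuth - declination (east +ve)
mag_az = 208.5 - -14.5 = 223.0 degrees

223.0 degrees


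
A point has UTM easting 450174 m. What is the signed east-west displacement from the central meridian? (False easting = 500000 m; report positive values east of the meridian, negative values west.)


displacement = 450174 - 500000 = -49826 m

-49826 m


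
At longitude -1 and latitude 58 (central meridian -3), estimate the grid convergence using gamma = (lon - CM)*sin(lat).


gamma = (-1 - -3) * sin(58) = 2 * 0.848048 = 1.696 degrees

1.696 degrees


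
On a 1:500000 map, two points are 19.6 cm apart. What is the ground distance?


ground = 19.6 cm * 500000 / 100 = 98000.0 m = 98.0 km

98.0 km


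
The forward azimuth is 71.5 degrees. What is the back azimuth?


back azimuth = (71.5 + 180) mod 360 = 251.5 degrees

251.5 degrees


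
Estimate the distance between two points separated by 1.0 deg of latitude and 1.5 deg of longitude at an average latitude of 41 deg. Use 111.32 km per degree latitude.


dlat_km = 1.0 * 111.32 = 111.32
dlon_km = 1.5 * 111.32 * cos(41) ≈ 126.021
dist = sqrt(111.32^2 + 126.021^2) ≈ 168.1 km

168.1 km


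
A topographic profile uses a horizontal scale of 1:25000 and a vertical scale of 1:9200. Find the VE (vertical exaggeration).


VE = horizontal_scale / vertical_scale = 25000 / 9200 ≈ 2.7

2.7x


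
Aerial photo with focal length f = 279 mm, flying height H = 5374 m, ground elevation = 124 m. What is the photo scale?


scale = f / (H - h) = 279 mm / 5250 m = 279 / 5250000 = 1:18817

1:18817


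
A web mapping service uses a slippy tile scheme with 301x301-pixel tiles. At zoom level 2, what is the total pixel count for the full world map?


tiles per axis = 2^2 = 4
total tiles = 4^2 = 16
pixels per axis = 4 * 301 = 1204
total pixels = 1204^2 = 1449616

1449616 pixels


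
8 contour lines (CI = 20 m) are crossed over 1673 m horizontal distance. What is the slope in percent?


elevation change = 8 * 20 = 160 m
slope = 160 / 1673 * 100 = 9.6%

9.6%


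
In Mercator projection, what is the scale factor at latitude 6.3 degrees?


SF = 1 / cos(6.3) = 1 / 0.993961 = 1.006

1.006


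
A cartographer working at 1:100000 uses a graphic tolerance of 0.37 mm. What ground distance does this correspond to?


ground = 0.37 mm * 100000 / 1000 = 37.0 m

37.0 m


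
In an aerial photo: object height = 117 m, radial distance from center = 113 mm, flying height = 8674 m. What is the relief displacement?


d = h * r / H = 117 * 113 / 8674 = 1.52 mm

1.52 mm


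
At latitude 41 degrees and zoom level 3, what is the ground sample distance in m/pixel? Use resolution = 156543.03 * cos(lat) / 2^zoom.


res = 156543.03 * cos(41) / 2^3 = 156543.03 * 0.75470958 / 8 = 14768.07 m/pixel

14768.07 m/pixel


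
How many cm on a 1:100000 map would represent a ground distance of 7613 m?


map_cm = 7613 * 100 / 100000 = 7.613 cm ≈ 7.61 cm

7.61 cm


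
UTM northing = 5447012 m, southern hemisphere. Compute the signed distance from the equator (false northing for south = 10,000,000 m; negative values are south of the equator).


For southern: actual = 5447012 - 10000000 = -4552988 m

-4552988 m


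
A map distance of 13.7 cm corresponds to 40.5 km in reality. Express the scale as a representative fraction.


ground = 40.5 km = 4050000 cm; RF denominator = ground / map = 4050000 / 13.7 ≈ 295620; RF = 1:295620

1:295620


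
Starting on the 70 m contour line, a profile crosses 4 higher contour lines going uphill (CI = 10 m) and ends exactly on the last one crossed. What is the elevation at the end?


elevation = 70 + 4 * 10 = 110 m

110 m


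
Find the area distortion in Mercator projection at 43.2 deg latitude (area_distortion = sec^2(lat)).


area_distortion = 1/cos^2(43.2) = 1.882

1.882


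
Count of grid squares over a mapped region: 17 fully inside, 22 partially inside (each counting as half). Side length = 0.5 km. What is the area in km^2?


effective squares = 17 + 22 * 0.5 = 28.0
area = 28.0 * 0.25 = 7.0 km^2

7.0 km^2


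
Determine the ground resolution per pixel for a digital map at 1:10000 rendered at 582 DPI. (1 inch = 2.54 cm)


pixel_cm = 2.54 / 582 ≈ 0.004364 cm
ground = pixel_cm * 10000 / 100 = 2.54 * 10000 / (582 * 100) = 25400 / 58200 ≈ 0.44 m

0.44 m


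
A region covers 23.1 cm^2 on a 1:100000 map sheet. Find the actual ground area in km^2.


ground_area = 23.1 * (100000/100)^2 = 23100000.0 m^2 = 23.1 km^2

23.1 km^2


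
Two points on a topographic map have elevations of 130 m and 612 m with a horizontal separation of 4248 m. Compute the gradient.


gradient = (612 - 130) / 4248 = 482 / 4248 = 0.1135

0.1135


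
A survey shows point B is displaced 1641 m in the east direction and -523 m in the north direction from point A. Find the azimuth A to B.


az = atan2(1641, -523) = 107.7 deg
adjusted to 0-360: 107.7 degrees

107.7 degrees


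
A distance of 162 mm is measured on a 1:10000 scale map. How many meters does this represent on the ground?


ground = 162 mm * 10000 / 1000 = 1620.0 m

1620.0 m


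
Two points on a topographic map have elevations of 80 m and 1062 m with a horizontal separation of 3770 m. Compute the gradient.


gradient = (1062 - 80) / 3770 = 982 / 3770 = 0.2605

0.2605


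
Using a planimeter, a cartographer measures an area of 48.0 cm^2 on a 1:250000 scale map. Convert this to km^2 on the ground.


ground_area = 48.0 * (250000/100)^2 = 300000000.0 m^2 = 300.0 km^2

300.0 km^2


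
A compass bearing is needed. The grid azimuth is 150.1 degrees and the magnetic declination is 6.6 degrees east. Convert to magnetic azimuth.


magnetic azimuth = grid azimuth - declination (east +ve)
mag_az = 150.1 - 6.6 = 143.5 degrees

143.5 degrees


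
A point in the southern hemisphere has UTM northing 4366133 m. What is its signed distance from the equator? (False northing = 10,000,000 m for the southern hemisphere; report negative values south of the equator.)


For southern: actual = 4366133 - 10000000 = -5633867 m

-5633867 m


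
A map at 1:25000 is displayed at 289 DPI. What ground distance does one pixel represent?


pixel_cm = 2.54 / 289 ≈ 0.008789 cm
ground = pixel_cm * 25000 / 100 = 2.54 * 25000 / (289 * 100) = 63500 / 28900 ≈ 2.2 m

2.2 m


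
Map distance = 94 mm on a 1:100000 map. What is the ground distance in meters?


ground = 94 mm * 100000 / 1000 = 9400.0 m

9400.0 m


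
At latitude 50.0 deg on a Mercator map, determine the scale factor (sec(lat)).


SF = 1 / cos(50.0) = 1 / 0.642788 = 1.556

1.556


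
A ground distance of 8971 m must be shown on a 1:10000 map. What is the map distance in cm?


map_cm = 8971 * 100 / 10000 = 89.71 cm

89.71 cm


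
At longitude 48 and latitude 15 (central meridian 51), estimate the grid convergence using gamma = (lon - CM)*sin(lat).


gamma = (48 - 51) * sin(15) = -3 * 0.258819 = -0.776 degrees

-0.776 degrees


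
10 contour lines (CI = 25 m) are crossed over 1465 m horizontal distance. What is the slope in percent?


elevation change = 10 * 25 = 250 m
slope = 250 / 1465 * 100 = 17.1%

17.1%


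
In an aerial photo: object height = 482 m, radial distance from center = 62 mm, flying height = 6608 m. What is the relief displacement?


d = h * r / H = 482 * 62 / 6608 = 4.52 mm

4.52 mm


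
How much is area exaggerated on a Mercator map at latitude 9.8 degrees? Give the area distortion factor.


area_distortion = 1/cos^2(9.8) = 1.03

1.03


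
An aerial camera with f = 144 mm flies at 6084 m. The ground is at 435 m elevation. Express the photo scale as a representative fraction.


scale = f / (H - h) = 144 mm / 5649 m = 144 / 5649000 = 1:39229

1:39229


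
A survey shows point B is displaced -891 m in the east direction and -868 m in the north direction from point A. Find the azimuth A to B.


az = atan2(-891, -868) = -134.3 deg
adjusted to 0-360: 225.7 degrees

225.7 degrees


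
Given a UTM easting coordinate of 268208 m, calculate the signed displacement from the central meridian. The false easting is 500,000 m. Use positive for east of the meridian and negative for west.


displacement = 268208 - 500000 = -231792 m

-231792 m


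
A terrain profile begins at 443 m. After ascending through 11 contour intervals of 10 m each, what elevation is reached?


elevation = 443 + 11 * 10 = 553 m

553 m


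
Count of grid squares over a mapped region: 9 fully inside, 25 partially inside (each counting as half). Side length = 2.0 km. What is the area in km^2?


effective squares = 9 + 25 * 0.5 = 21.5
area = 21.5 * 4.0 = 86.0 km^2

86.0 km^2


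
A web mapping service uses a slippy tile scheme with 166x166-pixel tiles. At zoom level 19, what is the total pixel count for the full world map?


tiles per axis = 2^19 = 524288
total tiles = 524288^2 = 274877906944
pixels per axis = 524288 * 166 = 87031808
total pixels = 87031808^2 = 7574535603748864

7574535603748864 pixels


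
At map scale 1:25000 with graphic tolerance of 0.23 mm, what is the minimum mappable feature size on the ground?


ground = 0.23 mm * 25000 / 1000 = 5.75 m

5.75 m


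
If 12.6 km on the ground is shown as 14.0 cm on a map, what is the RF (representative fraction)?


ground = 12.6 km = 1260000 cm; RF denominator = ground / map = 1260000 / 14.0 = 90000; RF = 1:90000

1:90000


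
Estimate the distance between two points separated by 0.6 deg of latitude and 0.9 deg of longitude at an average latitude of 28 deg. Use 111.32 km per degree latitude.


dlat_km = 0.6 * 111.32 = 66.792
dlon_km = 0.9 * 111.32 * cos(28) ≈ 88.461
dist = sqrt(66.792^2 + 88.461^2) ≈ 110.8 km

110.8 km


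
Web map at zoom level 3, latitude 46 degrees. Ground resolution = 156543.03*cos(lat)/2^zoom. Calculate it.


res = 156543.03 * cos(46) / 2^3 = 156543.03 * 0.69465837 / 8 = 13592.99 m/pixel

13592.99 m/pixel


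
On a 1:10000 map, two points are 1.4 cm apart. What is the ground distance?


ground = 1.4 cm * 10000 / 100 = 140.0 m

140.0 m


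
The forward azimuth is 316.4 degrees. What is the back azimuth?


back azimuth = (316.4 + 180) mod 360 = 136.4 degrees

136.4 degrees


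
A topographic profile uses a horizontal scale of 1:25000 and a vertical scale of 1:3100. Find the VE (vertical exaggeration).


VE = horizontal_scale / vertical_scale = 25000 / 3100 ≈ 8.1

8.1x


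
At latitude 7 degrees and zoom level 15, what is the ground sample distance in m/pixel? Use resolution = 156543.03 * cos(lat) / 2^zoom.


res = 156543.03 * cos(7) / 2^15 = 156543.03 * 0.99254615 / 32768 = 4.74 m/pixel

4.74 m/pixel


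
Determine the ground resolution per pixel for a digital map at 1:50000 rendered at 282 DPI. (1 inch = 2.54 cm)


pixel_cm = 2.54 / 282 ≈ 0.009007 cm
ground = pixel_cm * 50000 / 100 = 2.54 * 50000 / (282 * 100) = 127000 / 28200 ≈ 4.5 m

4.5 m


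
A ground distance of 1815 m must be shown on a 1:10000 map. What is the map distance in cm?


map_cm = 1815 * 100 / 10000 = 18.15 cm

18.15 cm


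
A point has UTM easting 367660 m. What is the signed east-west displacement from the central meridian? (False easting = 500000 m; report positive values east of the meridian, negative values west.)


displacement = 367660 - 500000 = -132340 m

-132340 m


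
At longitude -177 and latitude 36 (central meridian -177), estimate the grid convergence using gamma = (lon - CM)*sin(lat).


gamma = (-177 - -177) * sin(36) = 0 * 0.587785 = 0.0 degrees

0.0 degrees


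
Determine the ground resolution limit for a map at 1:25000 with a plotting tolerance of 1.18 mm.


ground = 1.18 mm * 25000 / 1000 = 29.5 m

29.5 m


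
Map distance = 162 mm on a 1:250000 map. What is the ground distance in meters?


ground = 162 mm * 250000 / 1000 = 40500.0 m

40500.0 m


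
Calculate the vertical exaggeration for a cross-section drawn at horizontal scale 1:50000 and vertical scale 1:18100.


VE = horizontal_scale / vertical_scale = 50000 / 18100 ≈ 2.8

2.8x


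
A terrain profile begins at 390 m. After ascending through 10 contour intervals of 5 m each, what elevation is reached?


elevation = 390 + 10 * 5 = 440 m

440 m


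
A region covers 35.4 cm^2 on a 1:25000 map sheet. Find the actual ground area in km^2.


ground_area = 35.4 * (25000/100)^2 = 2212500.0 m^2 = 2.2125 km^2 ≈ 2.213 km^2

2.213 km^2


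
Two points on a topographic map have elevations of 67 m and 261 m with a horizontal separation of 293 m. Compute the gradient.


gradient = (261 - 67) / 293 = 194 / 293 = 0.6621

0.6621


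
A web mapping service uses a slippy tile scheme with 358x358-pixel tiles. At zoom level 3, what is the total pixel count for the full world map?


tiles per axis = 2^3 = 8
total tiles = 8^2 = 64
pixels per axis = 8 * 358 = 2864
total pixels = 2864^2 = 8202496

8202496 pixels


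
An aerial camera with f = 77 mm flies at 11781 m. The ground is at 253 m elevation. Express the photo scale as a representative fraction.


scale = f / (H - h) = 77 mm / 11528 m = 77 / 11528000 = 1:149714

1:149714


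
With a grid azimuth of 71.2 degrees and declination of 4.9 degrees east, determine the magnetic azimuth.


magnetic azimuth = grid azimuth - declination (east +ve)
mag_az = 71.2 - 4.9 = 66.3 degrees

66.3 degrees


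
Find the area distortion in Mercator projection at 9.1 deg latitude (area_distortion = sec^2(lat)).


area_distortion = 1/cos^2(9.1) = 1.026

1.026


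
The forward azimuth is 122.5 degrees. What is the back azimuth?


back azimuth = (122.5 + 180) mod 360 = 302.5 degrees

302.5 degrees


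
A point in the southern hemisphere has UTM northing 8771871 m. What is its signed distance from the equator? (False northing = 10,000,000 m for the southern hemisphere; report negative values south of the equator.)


For southern: actual = 8771871 - 10000000 = -1228129 m

-1228129 m


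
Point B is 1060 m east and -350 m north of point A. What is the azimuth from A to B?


az = atan2(1060, -350) = 108.3 deg
adjusted to 0-360: 108.3 degrees

108.3 degrees


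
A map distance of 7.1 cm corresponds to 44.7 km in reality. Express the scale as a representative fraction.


ground = 44.7 km = 4470000 cm; RF denominator = ground / map = 4470000 / 7.1 ≈ 629577; RF = 1:629577

1:629577


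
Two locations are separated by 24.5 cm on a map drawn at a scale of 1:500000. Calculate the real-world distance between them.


ground = 24.5 cm * 500000 / 100 = 122500.0 m = 122.5 km

122.5 km


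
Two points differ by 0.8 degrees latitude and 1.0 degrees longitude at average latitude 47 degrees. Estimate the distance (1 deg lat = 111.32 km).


dlat_km = 0.8 * 111.32 = 89.056
dlon_km = 1.0 * 111.32 * cos(47) ≈ 75.92
dist = sqrt(89.056^2 + 75.92^2) ≈ 117.0 km

117.0 km


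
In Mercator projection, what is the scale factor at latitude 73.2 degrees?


SF = 1 / cos(73.2) = 1 / 0.289032 = 3.46

3.46


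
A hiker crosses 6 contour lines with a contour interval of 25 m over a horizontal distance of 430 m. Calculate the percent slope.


elevation change = 6 * 25 = 150 m
slope = 150 / 430 * 100 = 34.9%

34.9%


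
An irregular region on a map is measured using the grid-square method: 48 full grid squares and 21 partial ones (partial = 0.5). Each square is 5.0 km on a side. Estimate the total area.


effective squares = 48 + 21 * 0.5 = 58.5
area = 58.5 * 25.0 = 1462.5 km^2

1462.5 km^2


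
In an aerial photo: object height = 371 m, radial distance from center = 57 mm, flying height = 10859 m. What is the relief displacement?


d = h * r / H = 371 * 57 / 10859 = 1.95 mm

1.95 mm


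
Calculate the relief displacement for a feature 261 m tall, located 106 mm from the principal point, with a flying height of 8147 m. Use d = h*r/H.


d = h * r / H = 261 * 106 / 8147 = 3.4 mm

3.4 mm


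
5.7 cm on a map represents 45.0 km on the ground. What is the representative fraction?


ground = 45.0 km = 4500000 cm; RF denominator = ground / map = 4500000 / 5.7 ≈ 789474; RF = 1:789474

1:789474


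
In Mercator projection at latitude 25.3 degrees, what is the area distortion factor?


area_distortion = 1/cos^2(25.3) = 1.223

1.223


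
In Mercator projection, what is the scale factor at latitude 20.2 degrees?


SF = 1 / cos(20.2) = 1 / 0.938493 = 1.066

1.066


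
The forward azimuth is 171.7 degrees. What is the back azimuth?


back azimuth = (171.7 + 180) mod 360 = 351.7 degrees

351.7 degrees


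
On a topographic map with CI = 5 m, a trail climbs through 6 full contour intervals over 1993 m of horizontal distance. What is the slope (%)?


elevation change = 6 * 5 = 30 m
slope = 30 / 1993 * 100 = 1.5%

1.5%


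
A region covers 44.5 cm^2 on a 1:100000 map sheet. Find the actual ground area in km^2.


ground_area = 44.5 * (100000/100)^2 = 44500000.0 m^2 = 44.5 km^2

44.5 km^2


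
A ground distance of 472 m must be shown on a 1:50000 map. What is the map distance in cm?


map_cm = 472 * 100 / 50000 = 0.944 cm ≈ 0.94 cm

0.94 cm


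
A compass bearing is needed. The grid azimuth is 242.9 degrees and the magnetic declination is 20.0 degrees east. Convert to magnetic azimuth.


magnetic azimuth = grid azimuth - declination (east +ve)
mag_az = 242.9 - 20.0 = 222.9 degrees

222.9 degrees


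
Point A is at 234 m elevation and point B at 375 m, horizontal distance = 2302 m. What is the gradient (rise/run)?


gradient = (375 - 234) / 2302 = 141 / 2302 = 0.0613

0.0613


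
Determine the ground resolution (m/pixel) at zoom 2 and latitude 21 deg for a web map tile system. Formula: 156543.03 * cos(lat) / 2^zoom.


res = 156543.03 * cos(21) / 2^2 = 156543.03 * 0.93358043 / 4 = 36536.38 m/pixel

36536.38 m/pixel


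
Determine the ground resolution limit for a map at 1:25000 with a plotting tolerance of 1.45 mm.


ground = 1.45 mm * 25000 / 1000 = 36.25 m

36.25 m


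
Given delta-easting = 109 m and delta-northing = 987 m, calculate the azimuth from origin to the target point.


az = atan2(109, 987) = 6.3 deg
adjusted to 0-360: 6.3 degrees

6.3 degrees


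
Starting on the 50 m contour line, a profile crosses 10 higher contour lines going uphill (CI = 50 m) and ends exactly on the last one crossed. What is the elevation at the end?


elevation = 50 + 10 * 50 = 550 m

550 m
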